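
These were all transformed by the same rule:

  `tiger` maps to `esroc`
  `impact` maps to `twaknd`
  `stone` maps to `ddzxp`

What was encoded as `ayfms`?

pouch

It's a Vigenère-style cipher with numeric key [11,10]: position i shifts by key[i mod 2].
Undoing it on ayfms: a−11=p, y−10=o, f−11=u, m−10=c, s−11=h.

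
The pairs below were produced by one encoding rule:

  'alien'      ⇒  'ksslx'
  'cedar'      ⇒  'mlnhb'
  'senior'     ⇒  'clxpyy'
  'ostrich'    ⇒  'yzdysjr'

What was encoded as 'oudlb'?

enter

Shifts by position in alien: pos 0: a→k (+10), pos 1: l→s (+7), pos 2: i→s (+10), pos 3: e→l (+7) — repeating every 2. The shifts repeat in a cycle of length 2: positions 0,1,… shift by +10, +7, then the pattern repeats.
Undoing it on oudlb: o−10=e, u−7=n, d−10=t, l−7=e, b−10=r.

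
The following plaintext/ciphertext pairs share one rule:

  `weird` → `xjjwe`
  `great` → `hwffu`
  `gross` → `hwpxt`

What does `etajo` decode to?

It's a Vigenère-style cipher with numeric key [1,5]: position i shifts by key[i mod 2].
Undoing it on etajo: e−1=d, t−5=o, a−1=z, j−5=e, o−1=n.

dozen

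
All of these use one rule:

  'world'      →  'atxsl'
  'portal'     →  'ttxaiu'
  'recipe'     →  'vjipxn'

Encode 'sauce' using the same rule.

wfajm

The shift increases by 1 at each position, starting from +4: 4, 5, 6, ….
On sauce: s+4=w, a+5=f, u+6=a, c+7=j, e+8=m.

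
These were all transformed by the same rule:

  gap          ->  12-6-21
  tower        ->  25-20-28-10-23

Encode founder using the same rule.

g is letter #7 and maps to 12: an offset of 5. Each letter is replaced by its alphabet position (a=1..z=26) + 5.
Applying it to founder: f=6→11, o=15→20, u=21→26, n=14→19, d=4→9, e=5→10, r=18→23.

11-20-26-19-9-10-23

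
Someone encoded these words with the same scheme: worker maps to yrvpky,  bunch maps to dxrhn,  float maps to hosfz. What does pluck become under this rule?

royhq

The shift increases by 1 at each position, starting from +2: 2, 3, 4, ….
Applying it to pluck: p+2=r, l+3=o, u+4=y, c+5=h, k+6=q.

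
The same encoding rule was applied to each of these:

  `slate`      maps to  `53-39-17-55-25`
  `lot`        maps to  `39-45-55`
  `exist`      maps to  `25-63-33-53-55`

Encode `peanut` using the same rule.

s(#19)→53 and l(#12)→39: differences scale by 2, so n = 2·pos + 15. With a=1..z=26, the number is 2·pos + 15.
Applying it to peanut: p=16→47, e=5→25, a=1→17, n=14→43, u=21→57, t=20→55.

47-25-17-43-57-55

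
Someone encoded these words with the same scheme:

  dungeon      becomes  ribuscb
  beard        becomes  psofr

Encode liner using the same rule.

Compare letters: d→r is +14, u→i is +14, n→b is +14 — a constant shift. This is a Caesar cipher with shift 14.
Applying it to liner: l+14=z, i+14=w, n+14=b, e+14=s, r+14=f.

zwbsf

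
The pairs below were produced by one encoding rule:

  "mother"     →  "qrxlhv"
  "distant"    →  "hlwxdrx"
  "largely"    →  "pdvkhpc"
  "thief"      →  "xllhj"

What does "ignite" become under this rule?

lkrlxh

The shift depends on letter class: consonant m→q is +4, but vowel o→r is +3. The rule splits by letter class: vowels +3, consonants +4.
For ignite: i(vowel)+3=l, g(cons)+4=k, n(cons)+4=r, i(vowel)+3=l, t(cons)+4=x, e(vowel)+3=h.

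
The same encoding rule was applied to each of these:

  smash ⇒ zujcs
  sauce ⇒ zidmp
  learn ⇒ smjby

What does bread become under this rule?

iznko

In smash: s→z is +7, m→u is +8, a→j is +9, s→c is +10 — the shift increases by 1 each position. The shift increases by 1 at each position, starting from +7: 7, 8, 9, ….
For bread: b+7=i, r+8=z, e+9=n, a+10=k, d+11=o.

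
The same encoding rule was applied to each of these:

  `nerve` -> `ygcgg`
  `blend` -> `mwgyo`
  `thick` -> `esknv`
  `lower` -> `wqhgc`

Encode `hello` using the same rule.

sgwwq

The shift depends on letter class: consonant n→y is +11, but vowel e→g is +2. The rule splits by letter class: vowels +2, consonants +11.
On hello: h(cons)+11=s, e(vowel)+2=g, l(cons)+11=w, l(cons)+11=w, o(vowel)+2=q.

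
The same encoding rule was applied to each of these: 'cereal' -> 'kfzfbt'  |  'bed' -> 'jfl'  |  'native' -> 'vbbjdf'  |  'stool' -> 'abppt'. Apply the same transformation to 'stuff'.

The rule splits by letter class: vowels +1, consonants +8.
For stuff: s(cons)+8=a, t(cons)+8=b, u(vowel)+1=v, f(cons)+8=n, f(cons)+8=n.

abvnn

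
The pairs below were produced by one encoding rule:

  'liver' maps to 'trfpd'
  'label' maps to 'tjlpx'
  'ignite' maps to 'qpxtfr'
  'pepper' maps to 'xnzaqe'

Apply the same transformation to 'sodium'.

In liver: l→t is +8, i→r is +9, v→f is +10, e→p is +11 — the shift increases by 1 each position. Each letter shifts forward by (position + 8), i.e. 8, 9, 10, … — the shift grows by one for each successive letter.
On sodium: s+8=a, o+9=x, d+10=n, i+11=t, u+12=g, m+13=z.

axntgz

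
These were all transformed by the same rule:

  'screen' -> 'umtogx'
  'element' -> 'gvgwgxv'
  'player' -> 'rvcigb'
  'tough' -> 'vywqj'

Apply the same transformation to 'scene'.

umgxg

Shifts by position in screen: pos 0: s→u (+2), pos 1: c→m (+10), pos 2: r→t (+2), pos 3: e→o (+10) — repeating every 2. The shifts repeat in a cycle of length 2: positions 0,1,… shift by +2, +10, then the pattern repeats.
Applying it to scene: s+2=u, c+10=m, e+2=g, n+10=x, e+2=g.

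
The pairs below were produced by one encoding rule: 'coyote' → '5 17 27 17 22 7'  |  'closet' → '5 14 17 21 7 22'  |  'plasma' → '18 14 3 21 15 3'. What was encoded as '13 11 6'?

Letters become their 1-based position plus 2 (so a→3, b→4, …).
Undoing it on 13 11 6: 13→(13−2)÷1=11=k, 11→(11−2)÷1=9=i, 6→(6−2)÷1=4=d.

kid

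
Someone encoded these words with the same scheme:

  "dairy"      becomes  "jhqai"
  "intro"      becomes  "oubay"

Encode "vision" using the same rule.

bparyy

In dairy: d→j is +6, a→h is +7, i→q is +8, r→a is +9 — the shift increases by 1 each position. The shift increases by 1 at each position, starting from +6: 6, 7, 8, ….
Applying it to vision: v+6=b, i+7=p, s+8=a, i+9=r, o+10=y, n+11=y.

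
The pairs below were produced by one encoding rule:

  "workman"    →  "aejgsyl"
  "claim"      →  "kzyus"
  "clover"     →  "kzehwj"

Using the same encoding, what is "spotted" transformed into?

cxevvwd

w(22)→a(0) and o(14)→e(4) fit y≡19x+24 (mod 26); the inverse of 19 mod 26 is 11. Each letter's alphabet position (a=0..z=25) is mapped through 19·x+24 mod 26 — an affine cipher.
On spotted: s(18)→19·18+24≡2=c; p(15)→19·15+24≡23=x; o(14)→19·14+24≡4=e; t(19)→19·19+24≡21=v; t(19)→19·19+24≡21=v; e(4)→19·4+24≡22=w; d(3)→19·3+24≡3=d (all mod 26).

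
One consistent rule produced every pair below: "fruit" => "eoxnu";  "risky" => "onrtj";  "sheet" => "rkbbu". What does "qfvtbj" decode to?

jockey

Each letter's alphabet position (a=0..z=25) is mapped through 3·x+15 mod 26 — an affine cipher.
Decoding qfvtbj: q(16)→9·(16−15)≡9=j; f(5)→9·(5−15)≡14=o; v(21)→9·(21−15)≡2=c; t(19)→9·(19−15)≡10=k; b(1)→9·(1−15)≡4=e; j(9)→9·(9−15)≡24=y (all mod 26).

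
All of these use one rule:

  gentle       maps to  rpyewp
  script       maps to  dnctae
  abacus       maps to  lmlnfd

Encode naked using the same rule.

Compare letters: g→r is +11, e→p is +11, n→y is +11 — a constant shift. It's a constant shift of +11 (ROT11).
Applying it to naked: n+11=y, a+11=l, k+11=v, e+11=p, d+11=o.

ylvpo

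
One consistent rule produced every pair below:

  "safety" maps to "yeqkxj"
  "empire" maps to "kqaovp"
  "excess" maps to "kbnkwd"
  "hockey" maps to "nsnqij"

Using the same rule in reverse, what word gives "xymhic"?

rubber

Shifts by position in safety: pos 0: s→y (+6), pos 1: a→e (+4), pos 2: f→q (+11), pos 3: e→k (+6), pos 4: t→x (+4), pos 5: y→j (+11) — repeating every 3. A repeating key of period 3 is used — shifts +6, +4, +11 over and over.
Undoing it on xymhic: x−6=r, y−4=u, m−11=b, h−6=b, i−4=e, c−11=r.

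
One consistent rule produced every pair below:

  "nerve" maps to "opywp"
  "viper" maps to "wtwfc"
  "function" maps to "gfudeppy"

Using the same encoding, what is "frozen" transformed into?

gcvapu

Shifts by position in nerve: pos 0: n→o (+1), pos 1: e→p (+11), pos 2: r→y (+7), pos 3: v→w (+1), pos 4: e→p (+11) — repeating every 3. A repeating key of period 3 is used — shifts +1, +11, +7 over and over.
Applying it to frozen: f+1=g, r+11=c, o+7=v, z+1=a, e+11=p, n+7=u.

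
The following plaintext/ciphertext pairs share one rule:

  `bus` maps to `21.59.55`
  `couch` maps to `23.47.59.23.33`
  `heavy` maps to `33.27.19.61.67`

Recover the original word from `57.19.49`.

tap

With a=1..z=26, the number is 2·pos + 17.
Decoding 57.19.49: 57→(57−17)÷2=20=t, 19→(19−17)÷2=1=a, 49→(49−17)÷2=16=p.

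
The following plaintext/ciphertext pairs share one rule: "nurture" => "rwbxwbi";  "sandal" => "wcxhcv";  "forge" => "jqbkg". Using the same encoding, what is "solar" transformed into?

wqvet

A repeating key of period 3 is used — shifts +4, +2, +10 over and over.
On solar: s+4=w, o+2=q, l+10=v, a+4=e, r+2=t.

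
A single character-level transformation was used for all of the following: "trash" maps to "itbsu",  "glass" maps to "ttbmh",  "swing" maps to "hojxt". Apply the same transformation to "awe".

The output letters match the input read backwards, each shifted +1: trash reversed is hsart. Two steps: reverse the string, then apply a Caesar shift of +1.
On awe: reverse → ewa; then shift: e+1=f, w+1=x, a+1=b.

fxb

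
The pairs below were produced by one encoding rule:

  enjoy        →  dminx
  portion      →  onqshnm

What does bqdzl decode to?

Each letter is shifted forward by 25 in the alphabet (a Caesar shift of +25).
Undoing it on bqdzl: b−25=c, q−25=r, d−25=e, z−25=a, l−25=m.

cream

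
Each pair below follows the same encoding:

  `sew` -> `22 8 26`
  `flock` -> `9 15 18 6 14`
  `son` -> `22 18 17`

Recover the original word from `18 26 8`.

s is letter #19 and maps to 22: an offset of 3. The number is (letter's place in the alphabet, a=1) + 3.
Undoing it on 18 26 8: 18→(18−3)÷1=15=o, 26→(26−3)÷1=23=w, 8→(8−3)÷1=5=e.

owe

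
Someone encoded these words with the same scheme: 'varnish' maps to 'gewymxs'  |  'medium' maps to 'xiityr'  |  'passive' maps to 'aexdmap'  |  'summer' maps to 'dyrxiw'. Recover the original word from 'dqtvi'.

smoke

Shifts by position in varnish: pos 0: v→g (+11), pos 1: a→e (+4), pos 2: r→w (+5), pos 3: n→y (+11), pos 4: i→m (+4), pos 5: s→x (+5) — repeating every 3. A repeating key of period 3 is used — shifts +11, +4, +5 over and over.
Undoing it on dqtvi: d−11=s, q−4=m, t−5=o, v−11=k, i−4=e.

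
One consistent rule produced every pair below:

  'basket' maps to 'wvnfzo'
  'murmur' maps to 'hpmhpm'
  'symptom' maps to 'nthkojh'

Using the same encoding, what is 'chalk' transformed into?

xcvgf

Compare letters: b→w is +21, a→v is +21, s→n is +21 — a constant shift. Every letter moves 21 places later in the alphabet, wrapping around z→a.
Applying it to chalk: c+21=x, h+21=c, a+21=v, l+21=g, k+21=f.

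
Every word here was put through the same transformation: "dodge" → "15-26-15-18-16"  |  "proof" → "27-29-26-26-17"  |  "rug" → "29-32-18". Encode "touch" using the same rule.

31-26-32-14-19

d is letter #4 and maps to 15: an offset of 11. The number is (letter's place in the alphabet, a=1) + 11.
On touch: t=20→31, o=15→26, u=21→32, c=3→14, h=8→19.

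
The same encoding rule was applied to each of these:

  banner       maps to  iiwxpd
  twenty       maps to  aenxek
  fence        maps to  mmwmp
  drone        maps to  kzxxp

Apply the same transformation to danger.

kiwqpd

In banner: b→i is +7, a→i is +8, n→w is +9, n→x is +10 — the shift increases by 1 each position. The shift increases by 1 at each position, starting from +7: 7, 8, 9, ….
On danger: d+7=k, a+8=i, n+9=w, g+10=q, e+11=p, r+12=d.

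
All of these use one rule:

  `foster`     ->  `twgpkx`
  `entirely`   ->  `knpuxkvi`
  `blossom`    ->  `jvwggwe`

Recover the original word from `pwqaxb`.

f(5)→t(19) and o(14)→w(22) fit y≡9x+0 (mod 26); the inverse of 9 mod 26 is 3. Each letter's alphabet position (a=0..z=25) is mapped through 9·x+0 mod 26 — an affine cipher.
Undoing it on pwqaxb: p(15)→3·(15−0)≡19=t; w(22)→3·(22−0)≡14=o; q(16)→3·(16−0)≡22=w; a(0)→3·(0−0)≡0=a; x(23)→3·(23−0)≡17=r; b(1)→3·(1−0)≡3=d (all mod 26).

toward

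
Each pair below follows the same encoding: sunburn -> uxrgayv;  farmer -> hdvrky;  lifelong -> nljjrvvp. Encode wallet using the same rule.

In sunburn: s→u is +2, u→x is +3, n→r is +4, b→g is +5 — the shift increases by 1 each position. Each letter shifts forward by (position + 2), i.e. 2, 3, 4, … — the shift grows by one for each successive letter.
Applying it to wallet: w+2=y, a+3=d, l+4=p, l+5=q, e+6=k, t+7=a.

ydpqka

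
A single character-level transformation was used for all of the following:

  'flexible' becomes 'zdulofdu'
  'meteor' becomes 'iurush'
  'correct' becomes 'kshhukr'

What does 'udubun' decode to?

eleven

f(5)→z(25) and l(11)→d(3) fit y≡5x+0 (mod 26); the inverse of 5 mod 26 is 21. This is an affine cipher: with a=0,…,z=25, each position x becomes (5x+0) mod 26.
Undoing it on udubun: u(20)→21·(20−0)≡4=e; d(3)→21·(3−0)≡11=l; u(20)→21·(20−0)≡4=e; b(1)→21·(1−0)≡21=v; u(20)→21·(20−0)≡4=e; n(13)→21·(13−0)≡13=n (all mod 26).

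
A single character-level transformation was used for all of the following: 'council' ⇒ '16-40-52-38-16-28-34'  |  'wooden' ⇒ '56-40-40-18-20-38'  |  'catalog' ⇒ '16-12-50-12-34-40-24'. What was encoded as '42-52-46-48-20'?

purse

With a=1..z=26, the number is 2·pos + 10.
Undoing it on 42-52-46-48-20: 42→(42−10)÷2=16=p, 52→(52−10)÷2=21=u, 46→(46−10)÷2=18=r, 48→(48−10)÷2=19=s, 20→(20−10)÷2=5=e.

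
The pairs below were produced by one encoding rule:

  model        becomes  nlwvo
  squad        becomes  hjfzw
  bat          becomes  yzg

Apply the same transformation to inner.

rmmvi

Each pair mirrors across the alphabet (m↔n, o↔l, d↔w): positions sum to 25. Letters are reflected about the middle of the alphabet (position → 25−position): Atbash.
For inner: i↔r, n↔m, n↔m, e↔v, r↔i.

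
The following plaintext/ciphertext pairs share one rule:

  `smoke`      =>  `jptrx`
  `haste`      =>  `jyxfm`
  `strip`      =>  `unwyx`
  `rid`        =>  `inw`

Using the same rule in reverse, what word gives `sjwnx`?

siren

The output letters match the input read backwards, each shifted +5: smoke reversed is ekoms. Two steps: reverse the string, then apply a Caesar shift of +5.
Reversing it on sjwnx: shift back: s−5=n, j−5=e, w−5=r, n−5=i, x−5=s → neris; then reverse → siren.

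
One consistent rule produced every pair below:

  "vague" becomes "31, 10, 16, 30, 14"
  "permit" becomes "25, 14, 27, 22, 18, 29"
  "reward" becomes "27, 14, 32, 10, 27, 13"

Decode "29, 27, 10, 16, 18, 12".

v is letter #22 and maps to 31: an offset of 9. The number is (letter's place in the alphabet, a=1) + 9.
Decoding 29, 27, 10, 16, 18, 12: 29→(29−9)÷1=20=t, 27→(27−9)÷1=18=r, 10→(10−9)÷1=1=a, 16→(16−9)÷1=7=g, 18→(18−9)÷1=9=i, 12→(12−9)÷1=3=c.

tragic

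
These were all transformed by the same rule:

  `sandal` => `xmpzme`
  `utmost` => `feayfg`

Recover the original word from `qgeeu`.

issue

The output letters match the input read backwards, each shifted +12: sandal reversed is ladnas. Two steps: reverse the string, then apply a Caesar shift of +12.
Decoding qgeeu: shift back: q−12=e, g−12=u, e−12=s, e−12=s, u−12=i → eussi; then reverse → issue.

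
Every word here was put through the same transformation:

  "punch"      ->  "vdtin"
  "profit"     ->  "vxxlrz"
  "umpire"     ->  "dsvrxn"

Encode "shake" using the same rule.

The shift depends on letter class: consonant p→v is +6, but vowel u→d is +9. Two shifts are in play — +9 for a/e/i/o/u, +6 for every other letter.
On shake: s(cons)+6=y, h(cons)+6=n, a(vowel)+9=j, k(cons)+6=q, e(vowel)+9=n.

ynjqn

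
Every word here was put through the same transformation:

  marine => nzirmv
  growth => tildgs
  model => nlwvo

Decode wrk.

Each pair mirrors across the alphabet (m↔n, a↔z, r↔i): positions sum to 25. Each letter is replaced by its mirror in the alphabet: a↔z, b↔y, c↔x, and so on (the Atbash cipher).
Reversing it on wrk: w↔d, r↔i, k↔p.

dip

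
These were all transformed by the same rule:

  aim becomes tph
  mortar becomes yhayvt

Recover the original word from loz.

she

The output letters match the input read backwards, each shifted +7: aim reversed is mia. The word is reversed, then every letter is shifted forward by 7.
Decoding loz: shift back: l−7=e, o−7=h, z−7=s → ehs; then reverse → she.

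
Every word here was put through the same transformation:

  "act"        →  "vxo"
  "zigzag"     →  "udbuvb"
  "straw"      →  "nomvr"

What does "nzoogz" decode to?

settle

Compare letters: a→v is +21, c→x is +21, t→o is +21 — a constant shift. It's a constant shift of +21 (ROT21).
Decoding nzoogz: n−21=s, z−21=e, o−21=t, o−21=t, g−21=l, z−21=e.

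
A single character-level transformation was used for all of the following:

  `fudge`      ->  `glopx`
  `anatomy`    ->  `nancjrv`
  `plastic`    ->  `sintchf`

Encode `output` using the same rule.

This is an affine cipher: with a=0,…,z=25, each position x becomes (9x+13) mod 26.
Applying it to output: o(14)→9·14+13≡9=j; u(20)→9·20+13≡11=l; t(19)→9·19+13≡2=c; p(15)→9·15+13≡18=s; u(20)→9·20+13≡11=l; t(19)→9·19+13≡2=c (all mod 26).

jlcslc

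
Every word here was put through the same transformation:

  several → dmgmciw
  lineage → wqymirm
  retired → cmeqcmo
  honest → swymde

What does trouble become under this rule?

Two shifts are in play — +8 for a/e/i/o/u, +11 for every other letter.
For trouble: t(cons)+11=e, r(cons)+11=c, o(vowel)+8=w, u(vowel)+8=c, b(cons)+11=m, l(cons)+11=w, e(vowel)+8=m.

ecwcmwm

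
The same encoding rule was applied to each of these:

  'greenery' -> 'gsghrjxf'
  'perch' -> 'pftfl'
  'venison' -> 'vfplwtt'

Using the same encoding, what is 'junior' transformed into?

In greenery: g→g is +0, r→s is +1, e→g is +2, e→h is +3 — the shift increases by 1 each position. Letter i (0-indexed) is shifted by i+0, so successive shifts are 0, 1, 2, ….
On junior: j+0=j, u+1=v, n+2=p, i+3=l, o+4=s, r+5=w.

jvplsw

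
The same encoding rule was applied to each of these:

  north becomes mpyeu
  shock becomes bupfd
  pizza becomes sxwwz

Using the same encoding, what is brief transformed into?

This is an affine cipher: with a=0,…,z=25, each position x becomes (3x+25) mod 26.
For brief: b(1)→3·1+25≡2=c; r(17)→3·17+25≡24=y; i(8)→3·8+25≡23=x; e(4)→3·4+25≡11=l; f(5)→3·5+25≡14=o (all mod 26).

cyxlo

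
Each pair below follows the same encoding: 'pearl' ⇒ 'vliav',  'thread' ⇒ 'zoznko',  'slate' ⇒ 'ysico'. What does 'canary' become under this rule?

Letter i (0-indexed) is shifted by i+6, so successive shifts are 6, 7, 8, ….
On canary: c+6=i, a+7=h, n+8=v, a+9=j, r+10=b, y+11=j.

ihvjbj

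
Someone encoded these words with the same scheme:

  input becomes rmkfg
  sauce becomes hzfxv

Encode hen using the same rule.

svm

Each pair mirrors across the alphabet (i↔r, n↔m, p↔k): positions sum to 25. Letters are reflected about the middle of the alphabet (position → 25−position): Atbash.
Applying it to hen: h↔s, e↔v, n↔m.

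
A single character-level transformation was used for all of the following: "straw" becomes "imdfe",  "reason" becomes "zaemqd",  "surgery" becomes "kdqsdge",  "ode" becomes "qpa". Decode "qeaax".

Two steps: reverse the string, then apply a Caesar shift of +12.
Decoding qeaax: shift back: q−12=e, e−12=s, a−12=o, a−12=o, x−12=l → esool; then reverse → loose.

loose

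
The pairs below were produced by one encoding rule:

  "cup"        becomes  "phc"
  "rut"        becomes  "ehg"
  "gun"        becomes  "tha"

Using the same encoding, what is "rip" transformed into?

Compare letters: c→p is +13, u→h is +13, p→c is +13 — a constant shift. Every letter moves 13 places later in the alphabet, wrapping around z→a.
On rip: r+13=e, i+13=v, p+13=c.

evc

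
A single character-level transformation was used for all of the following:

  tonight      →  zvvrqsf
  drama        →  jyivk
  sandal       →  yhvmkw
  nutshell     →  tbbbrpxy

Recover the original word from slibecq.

In tonight: t→z is +6, o→v is +7, n→v is +8, i→r is +9 — the shift increases by 1 each position. Letter i (0-indexed) is shifted by i+6, so successive shifts are 6, 7, 8, ….
Reversing it on slibecq: s−6=m, l−7=e, i−8=a, b−9=s, e−10=u, c−11=r, q−12=e.

measure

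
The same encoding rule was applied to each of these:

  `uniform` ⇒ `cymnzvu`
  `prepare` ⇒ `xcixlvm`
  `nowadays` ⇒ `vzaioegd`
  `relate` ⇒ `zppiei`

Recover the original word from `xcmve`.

Shifts by position in uniform: pos 0: u→c (+8), pos 1: n→y (+11), pos 2: i→m (+4), pos 3: f→n (+8), pos 4: o→z (+11), pos 5: r→v (+4) — repeating every 3. A repeating key of period 3 is used — shifts +8, +11, +4 over and over.
Decoding xcmve: x−8=p, c−11=r, m−4=i, v−8=n, e−11=t.

print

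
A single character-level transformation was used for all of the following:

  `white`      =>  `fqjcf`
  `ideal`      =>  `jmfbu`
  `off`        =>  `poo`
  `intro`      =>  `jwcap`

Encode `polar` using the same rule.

ypuba

Vowels shift forward by 1 and consonants shift forward by 9.
On polar: p(cons)+9=y, o(vowel)+1=p, l(cons)+9=u, a(vowel)+1=b, r(cons)+9=a.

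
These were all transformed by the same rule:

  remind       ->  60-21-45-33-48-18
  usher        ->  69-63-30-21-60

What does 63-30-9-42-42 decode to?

r(#18)→60 and e(#5)→21: differences scale by 3, so n = 3·pos + 6. With a=1..z=26, the number is 3·pos + 6.
Reversing it on 63-30-9-42-42: 63→(63−6)÷3=19=s, 30→(30−6)÷3=8=h, 9→(9−6)÷3=1=a, 42→(42−6)÷3=12=l, 42→(42−6)÷3=12=l.

shall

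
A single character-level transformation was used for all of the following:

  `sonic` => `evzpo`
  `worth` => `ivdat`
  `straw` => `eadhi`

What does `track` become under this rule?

fymjw

Shifts by position in sonic: pos 0: s→e (+12), pos 1: o→v (+7), pos 2: n→z (+12), pos 3: i→p (+7) — repeating every 2. It's a Vigenère-style cipher with numeric key [12,7]: position i shifts by key[i mod 2].
On track: t+12=f, r+7=y, a+12=m, c+7=j, k+12=w.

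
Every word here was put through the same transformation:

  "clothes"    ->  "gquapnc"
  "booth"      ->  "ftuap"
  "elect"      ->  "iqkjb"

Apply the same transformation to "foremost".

jtxluxce

In clothes: c→g is +4, l→q is +5, o→u is +6, t→a is +7 — the shift increases by 1 each position. Letter i (0-indexed) is shifted by i+4, so successive shifts are 4, 5, 6, ….
For foremost: f+4=j, o+5=t, r+6=x, e+7=l, m+8=u, o+9=x, s+10=c, t+11=e.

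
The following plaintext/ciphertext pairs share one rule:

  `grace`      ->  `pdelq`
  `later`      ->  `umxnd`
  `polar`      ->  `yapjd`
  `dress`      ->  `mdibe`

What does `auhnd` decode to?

The shifts repeat in a cycle of length 3: positions 0,1,… shift by +9, +12, +4, then the pattern repeats.
Reversing it on auhnd: a−9=r, u−12=i, h−4=d, n−9=e, d−12=r.

rider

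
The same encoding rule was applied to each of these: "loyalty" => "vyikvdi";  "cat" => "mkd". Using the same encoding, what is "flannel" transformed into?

pvkxxov

Every letter moves 10 places later in the alphabet, wrapping around z→a.
Applying it to flannel: f+10=p, l+10=v, a+10=k, n+10=x, n+10=x, e+10=o, l+10=v.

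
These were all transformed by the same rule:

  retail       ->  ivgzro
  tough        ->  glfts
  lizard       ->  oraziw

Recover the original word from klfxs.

Each letter is replaced by its mirror in the alphabet: a↔z, b↔y, c↔x, and so on (the Atbash cipher).
Reversing it on klfxs: k↔p, l↔o, f↔u, x↔c, s↔h.

pouch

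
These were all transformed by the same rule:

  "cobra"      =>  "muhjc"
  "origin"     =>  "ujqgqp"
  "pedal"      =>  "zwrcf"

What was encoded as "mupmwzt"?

concept

Each letter's alphabet position (a=0..z=25) is mapped through 5·x+2 mod 26 — an affine cipher.
Undoing it on mupmwzt: m(12)→21·(12−2)≡2=c; u(20)→21·(20−2)≡14=o; p(15)→21·(15−2)≡13=n; m(12)→21·(12−2)≡2=c; w(22)→21·(22−2)≡4=e; z(25)→21·(25−2)≡15=p; t(19)→21·(19−2)≡19=t (all mod 26).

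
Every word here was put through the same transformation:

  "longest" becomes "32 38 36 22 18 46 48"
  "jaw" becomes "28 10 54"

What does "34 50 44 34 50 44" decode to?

murmur

l(#12)→32 and o(#15)→38: differences scale by 2, so n = 2·pos + 8. Each letter becomes 2×(its alphabet position, a=1..z=26) + 8.
Undoing it on 34 50 44 34 50 44: 34→(34−8)÷2=13=m, 50→(50−8)÷2=21=u, 44→(44−8)÷2=18=r, 34→(34−8)÷2=13=m, 50→(50−8)÷2=21=u, 44→(44−8)÷2=18=r.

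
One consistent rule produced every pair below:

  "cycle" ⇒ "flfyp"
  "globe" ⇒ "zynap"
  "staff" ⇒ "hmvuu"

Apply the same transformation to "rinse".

c(2)→f(5) and y(24)→l(11) fit y≡5x+21 (mod 26); the inverse of 5 mod 26 is 21. Each letter's alphabet position (a=0..z=25) is mapped through 5·x+21 mod 26 — an affine cipher.
For rinse: r(17)→5·17+21≡2=c; i(8)→5·8+21≡9=j; n(13)→5·13+21≡8=i; s(18)→5·18+21≡7=h; e(4)→5·4+21≡15=p (all mod 26).

cjihp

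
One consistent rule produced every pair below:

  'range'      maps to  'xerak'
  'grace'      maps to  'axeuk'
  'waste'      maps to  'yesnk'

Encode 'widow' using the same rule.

yqpmy

This is an affine cipher: with a=0,…,z=25, each position x becomes (21x+4) mod 26.
For widow: w(22)→21·22+4≡24=y; i(8)→21·8+4≡16=q; d(3)→21·3+4≡15=p; o(14)→21·14+4≡12=m; w(22)→21·22+4≡24=y (all mod 26).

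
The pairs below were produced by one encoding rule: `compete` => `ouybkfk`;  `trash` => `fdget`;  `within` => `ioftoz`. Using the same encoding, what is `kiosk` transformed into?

wouew

The shift depends on letter class: consonant c→o is +12, but vowel o→u is +6. Vowels shift forward by 6 and consonants shift forward by 12.
On kiosk: k(cons)+12=w, i(vowel)+6=o, o(vowel)+6=u, s(cons)+12=e, k(cons)+12=w.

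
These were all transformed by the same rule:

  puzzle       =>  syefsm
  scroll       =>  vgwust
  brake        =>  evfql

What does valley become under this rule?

In puzzle: p→s is +3, u→y is +4, z→e is +5, z→f is +6 — the shift increases by 1 each position. The shift increases by 1 at each position, starting from +3: 3, 4, 5, ….
On valley: v+3=y, a+4=e, l+5=q, l+6=r, e+7=l, y+8=g.

yeqrlg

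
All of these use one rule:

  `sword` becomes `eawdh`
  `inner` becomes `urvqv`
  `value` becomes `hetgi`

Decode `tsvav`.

honor

The shifts repeat in a cycle of length 3: positions 0,1,… shift by +12, +4, +8, then the pattern repeats.
Reversing it on tsvav: t−12=h, s−4=o, v−8=n, a−12=o, v−4=r.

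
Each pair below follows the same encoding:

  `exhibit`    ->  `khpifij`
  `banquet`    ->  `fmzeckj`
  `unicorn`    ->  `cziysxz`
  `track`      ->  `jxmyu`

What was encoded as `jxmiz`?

train

Each letter's alphabet position (a=0..z=25) is mapped through 19·x+12 mod 26 — an affine cipher.
Reversing it on jxmiz: j(9)→11·(9−12)≡19=t; x(23)→11·(23−12)≡17=r; m(12)→11·(12−12)≡0=a; i(8)→11·(8−12)≡8=i; z(25)→11·(25−12)≡13=n (all mod 26).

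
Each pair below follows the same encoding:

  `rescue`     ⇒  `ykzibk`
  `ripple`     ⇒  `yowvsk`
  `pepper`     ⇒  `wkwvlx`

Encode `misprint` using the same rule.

tozvyouz

Shifts by position in rescue: pos 0: r→y (+7), pos 1: e→k (+6), pos 2: s→z (+7), pos 3: c→i (+6) — repeating every 2. A repeating key of period 2 is used — shifts +7, +6 over and over.
Applying it to misprint: m+7=t, i+6=o, s+7=z, p+6=v, r+7=y, i+6=o, n+7=u, t+6=z.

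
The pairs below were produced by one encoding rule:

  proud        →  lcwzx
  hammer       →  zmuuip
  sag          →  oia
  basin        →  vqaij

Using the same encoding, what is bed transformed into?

The word is reversed, then every letter is shifted forward by 8.
On bed: reverse → deb; then shift: d+8=l, e+8=m, b+8=j.

lmj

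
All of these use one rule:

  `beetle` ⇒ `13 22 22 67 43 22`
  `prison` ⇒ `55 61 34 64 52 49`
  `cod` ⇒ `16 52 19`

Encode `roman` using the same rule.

The formula is n = 3×(alphabet index, a=1) + 7.
For roman: r=18→61, o=15→52, m=13→46, a=1→10, n=14→49.

61 52 46 10 49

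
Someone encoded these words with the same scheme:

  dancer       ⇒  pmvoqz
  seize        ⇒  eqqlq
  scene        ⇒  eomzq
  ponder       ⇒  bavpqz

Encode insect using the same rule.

Shifts by position in dancer: pos 0: d→p (+12), pos 1: a→m (+12), pos 2: n→v (+8), pos 3: c→o (+12), pos 4: e→q (+12), pos 5: r→z (+8) — repeating every 3. The shifts repeat in a cycle of length 3: positions 0,1,… shift by +12, +12, +8, then the pattern repeats.
Applying it to insect: i+12=u, n+12=z, s+8=a, e+12=q, c+12=o, t+8=b.

uzaqob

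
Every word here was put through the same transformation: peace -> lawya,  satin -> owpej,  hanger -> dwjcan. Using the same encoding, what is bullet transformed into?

xqhhap

This is a Caesar cipher with shift 22.
Applying it to bullet: b+22=x, u+22=q, l+22=h, l+22=h, e+22=a, t+22=p.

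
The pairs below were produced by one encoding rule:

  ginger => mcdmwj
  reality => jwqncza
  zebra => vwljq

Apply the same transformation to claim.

gnqci

This is an affine cipher: with a=0,…,z=25, each position x becomes (21x+16) mod 26.
Applying it to claim: c(2)→21·2+16≡6=g; l(11)→21·11+16≡13=n; a(0)→21·0+16≡16=q; i(8)→21·8+16≡2=c; m(12)→21·12+16≡8=i (all mod 26).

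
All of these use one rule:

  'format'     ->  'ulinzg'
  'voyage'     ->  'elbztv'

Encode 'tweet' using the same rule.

gdvvg

Each pair mirrors across the alphabet (f↔u, o↔l, r↔i): positions sum to 25. Letters are reflected about the middle of the alphabet (position → 25−position): Atbash.
Applying it to tweet: t↔g, w↔d, e↔v, e↔v, t↔g.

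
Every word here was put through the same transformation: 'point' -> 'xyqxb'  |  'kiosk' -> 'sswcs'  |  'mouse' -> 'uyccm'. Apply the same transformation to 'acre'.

Shifts by position in point: pos 0: p→x (+8), pos 1: o→y (+10), pos 2: i→q (+8), pos 3: n→x (+10) — repeating every 2. It's a Vigenère-style cipher with numeric key [8,10]: position i shifts by key[i mod 2].
For acre: a+8=i, c+10=m, r+8=z, e+10=o.

imzo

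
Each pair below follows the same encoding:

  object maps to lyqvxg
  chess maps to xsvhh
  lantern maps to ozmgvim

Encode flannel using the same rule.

Each pair mirrors across the alphabet (o↔l, b↔y, j↔q): positions sum to 25. This is the alphabet-reversal cipher (Atbash): a becomes z, b becomes y, etc.
For flannel: f↔u, l↔o, a↔z, n↔m, n↔m, e↔v, l↔o.

uozmmvo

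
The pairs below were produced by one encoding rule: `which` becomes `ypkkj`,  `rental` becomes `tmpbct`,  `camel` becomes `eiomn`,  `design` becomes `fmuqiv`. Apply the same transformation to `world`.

ywttf

Shifts by position in which: pos 0: w→y (+2), pos 1: h→p (+8), pos 2: i→k (+2), pos 3: c→k (+8) — repeating every 2. It's a Vigenère-style cipher with numeric key [2,8]: position i shifts by key[i mod 2].
On world: w+2=y, o+8=w, r+2=t, l+8=t, d+2=f.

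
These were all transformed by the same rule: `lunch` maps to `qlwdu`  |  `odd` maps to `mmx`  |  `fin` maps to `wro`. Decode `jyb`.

spa

Read the word backwards and shift each letter +9.
Decoding jyb: shift back: j−9=a, y−9=p, b−9=s → aps; then reverse → spa.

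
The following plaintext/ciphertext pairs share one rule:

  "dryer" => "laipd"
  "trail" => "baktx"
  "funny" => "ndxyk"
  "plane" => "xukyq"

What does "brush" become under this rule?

In dryer: d→l is +8, r→a is +9, y→i is +10, e→p is +11 — the shift increases by 1 each position. Each letter shifts forward by (position + 8), i.e. 8, 9, 10, … — the shift grows by one for each successive letter.
Applying it to brush: b+8=j, r+9=a, u+10=e, s+11=d, h+12=t.

jaedt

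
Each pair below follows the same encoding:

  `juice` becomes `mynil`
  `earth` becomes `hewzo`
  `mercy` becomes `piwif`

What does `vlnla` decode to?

shift

In juice: j→m is +3, u→y is +4, i→n is +5, c→i is +6 — the shift increases by 1 each position. Each letter shifts forward by (position + 3), i.e. 3, 4, 5, … — the shift grows by one for each successive letter.
Decoding vlnla: v−3=s, l−4=h, n−5=i, l−6=f, a−7=t.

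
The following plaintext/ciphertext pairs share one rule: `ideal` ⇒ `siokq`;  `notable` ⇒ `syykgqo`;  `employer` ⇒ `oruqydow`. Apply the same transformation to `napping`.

The shift depends on letter class: consonant d→i is +5, but vowel i→s is +10. Two shifts are in play — +10 for a/e/i/o/u, +5 for every other letter.
For napping: n(cons)+5=s, a(vowel)+10=k, p(cons)+5=u, p(cons)+5=u, i(vowel)+10=s, n(cons)+5=s, g(cons)+5=l.

skuussl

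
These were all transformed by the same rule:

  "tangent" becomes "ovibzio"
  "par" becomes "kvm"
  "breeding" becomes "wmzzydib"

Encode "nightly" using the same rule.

Compare letters: t→o is +21, a→v is +21, n→i is +21 — a constant shift. Every letter moves 21 places later in the alphabet, wrapping around z→a.
For nightly: n+21=i, i+21=d, g+21=b, h+21=c, t+21=o, l+21=g, y+21=t.

idbcogt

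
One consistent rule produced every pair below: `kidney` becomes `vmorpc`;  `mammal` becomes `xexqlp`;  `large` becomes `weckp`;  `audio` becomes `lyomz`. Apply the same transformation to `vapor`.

It's a Vigenère-style cipher with numeric key [11,4]: position i shifts by key[i mod 2].
For vapor: v+11=g, a+4=e, p+11=a, o+4=s, r+11=c.

geasc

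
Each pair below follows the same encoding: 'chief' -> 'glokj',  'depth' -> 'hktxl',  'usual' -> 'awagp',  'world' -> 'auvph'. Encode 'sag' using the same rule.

wgk

The shift depends on letter class: consonant c→g is +4, but vowel i→o is +6. The rule splits by letter class: vowels +6, consonants +4.
Applying it to sag: s(cons)+4=w, a(vowel)+6=g, g(cons)+4=k.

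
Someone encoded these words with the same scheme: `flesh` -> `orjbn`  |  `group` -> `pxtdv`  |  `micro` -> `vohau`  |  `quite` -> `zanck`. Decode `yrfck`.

plate

Shifts by position in flesh: pos 0: f→o (+9), pos 1: l→r (+6), pos 2: e→j (+5), pos 3: s→b (+9), pos 4: h→n (+6) — repeating every 3. A repeating key of period 3 is used — shifts +9, +6, +5 over and over.
Decoding yrfck: y−9=p, r−6=l, f−5=a, c−9=t, k−6=e.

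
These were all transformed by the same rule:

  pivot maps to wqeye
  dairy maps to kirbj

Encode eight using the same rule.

In pivot: p→w is +7, i→q is +8, v→e is +9, o→y is +10 — the shift increases by 1 each position. The shift increases by 1 at each position, starting from +7: 7, 8, 9, ….
Applying it to eight: e+7=l, i+8=q, g+9=p, h+10=r, t+11=e.

lqpre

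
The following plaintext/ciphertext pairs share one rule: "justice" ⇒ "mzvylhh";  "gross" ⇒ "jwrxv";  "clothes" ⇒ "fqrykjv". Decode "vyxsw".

stunt

Shifts by position in justice: pos 0: j→m (+3), pos 1: u→z (+5), pos 2: s→v (+3), pos 3: t→y (+5) — repeating every 2. The shifts repeat in a cycle of length 2: positions 0,1,… shift by +3, +5, then the pattern repeats.
Decoding vyxsw: v−3=s, y−5=t, x−3=u, s−5=n, w−3=t.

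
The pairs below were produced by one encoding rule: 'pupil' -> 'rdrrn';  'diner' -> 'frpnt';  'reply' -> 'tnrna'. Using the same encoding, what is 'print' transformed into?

The shift depends on letter class: consonant p→r is +2, but vowel u→d is +9. Vowels shift forward by 9 and consonants shift forward by 2.
For print: p(cons)+2=r, r(cons)+2=t, i(vowel)+9=r, n(cons)+2=p, t(cons)+2=v.

rtrpv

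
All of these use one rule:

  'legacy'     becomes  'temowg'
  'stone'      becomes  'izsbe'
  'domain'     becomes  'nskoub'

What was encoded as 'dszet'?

l(11)→t(19) and e(4)→e(4) fit y≡17x+14 (mod 26); the inverse of 17 mod 26 is 23. Treating letters as 0–25, the rule is x ↦ 17x + 14 (mod 26).
Reversing it on dszet: d(3)→23·(3−14)≡7=h; s(18)→23·(18−14)≡14=o; z(25)→23·(25−14)≡19=t; e(4)→23·(4−14)≡4=e; t(19)→23·(19−14)≡11=l (all mod 26).

hotel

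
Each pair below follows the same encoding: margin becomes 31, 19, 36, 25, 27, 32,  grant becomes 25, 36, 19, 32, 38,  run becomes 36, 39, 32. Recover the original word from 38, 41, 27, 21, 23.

twice

m is letter #13 and maps to 31: an offset of 18. Each letter is replaced by its alphabet position (a=1..z=26) + 18.
Reversing it on 38, 41, 27, 21, 23: 38→(38−18)÷1=20=t, 41→(41−18)÷1=23=w, 27→(27−18)÷1=9=i, 21→(21−18)÷1=3=c, 23→(23−18)÷1=5=e.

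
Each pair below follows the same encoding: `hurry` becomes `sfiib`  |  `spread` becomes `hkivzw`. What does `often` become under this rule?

lugvm

This is the alphabet-reversal cipher (Atbash): a becomes z, b becomes y, etc.
Applying it to often: o↔l, f↔u, t↔g, e↔v, n↔m.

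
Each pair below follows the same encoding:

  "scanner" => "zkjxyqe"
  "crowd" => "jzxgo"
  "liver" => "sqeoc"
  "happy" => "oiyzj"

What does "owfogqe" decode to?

In scanner: s→z is +7, c→k is +8, a→j is +9, n→x is +10 — the shift increases by 1 each position. Letter i (0-indexed) is shifted by i+7, so successive shifts are 7, 8, 9, ….
Reversing it on owfogqe: o−7=h, w−8=o, f−9=w, o−10=e, g−11=v, q−12=e, e−13=r.

however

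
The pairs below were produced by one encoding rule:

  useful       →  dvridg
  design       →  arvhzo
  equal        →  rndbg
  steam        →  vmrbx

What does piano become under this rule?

whbof

u(20)→d(3) and s(18)→v(21) fit y≡17x+1 (mod 26); the inverse of 17 mod 26 is 23. Each letter's alphabet position (a=0..z=25) is mapped through 17·x+1 mod 26 — an affine cipher.
Applying it to piano: p(15)→17·15+1≡22=w; i(8)→17·8+1≡7=h; a(0)→17·0+1≡1=b; n(13)→17·13+1≡14=o; o(14)→17·14+1≡5=f (all mod 26).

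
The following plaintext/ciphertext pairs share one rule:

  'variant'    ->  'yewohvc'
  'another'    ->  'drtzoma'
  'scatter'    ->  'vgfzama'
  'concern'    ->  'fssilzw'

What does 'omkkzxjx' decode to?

lifespan

Each letter shifts forward by (position + 3), i.e. 3, 4, 5, … — the shift grows by one for each successive letter.
Decoding omkkzxjx: o−3=l, m−4=i, k−5=f, k−6=e, z−7=s, x−8=p, j−9=a, x−10=n.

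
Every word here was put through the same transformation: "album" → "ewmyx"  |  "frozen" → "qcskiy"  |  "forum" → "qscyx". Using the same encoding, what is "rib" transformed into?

cmm

Two shifts are in play — +4 for a/e/i/o/u, +11 for every other letter.
Applying it to rib: r(cons)+11=c, i(vowel)+4=m, b(cons)+11=m.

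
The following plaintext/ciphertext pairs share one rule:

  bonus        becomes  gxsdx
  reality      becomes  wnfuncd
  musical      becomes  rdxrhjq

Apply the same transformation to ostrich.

tbyanlm

Shifts by position in bonus: pos 0: b→g (+5), pos 1: o→x (+9), pos 2: n→s (+5), pos 3: u→d (+9) — repeating every 2. A repeating key of period 2 is used — shifts +5, +9 over and over.
For ostrich: o+5=t, s+9=b, t+5=y, r+9=a, i+5=n, c+9=l, h+5=m.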